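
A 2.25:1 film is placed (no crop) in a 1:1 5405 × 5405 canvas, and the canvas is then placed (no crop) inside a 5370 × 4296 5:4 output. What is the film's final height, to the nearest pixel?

Inside the 5405×5405 canvas the film is width-limited at 5405.00 × 2402.22.
Second fit — the 1:1 canvas into 5370×4296 spans the height: 4296.00 × 4296.00 (×0.7948 from 5405×5405).
The film scales with it: height 2402.22 × 0.7948 ≈ 1909.33.

1909 px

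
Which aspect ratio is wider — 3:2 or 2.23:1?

3:2 = 1.5 and 2.23; 2.23 > 1.5.

2.23:1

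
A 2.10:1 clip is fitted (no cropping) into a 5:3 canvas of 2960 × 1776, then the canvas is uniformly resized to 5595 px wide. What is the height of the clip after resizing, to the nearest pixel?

2664 px

In the 2960×1776 frame the clip fills the width: height = 2960 / 2.100 ≈ 1409.52 px.
Scaling 2960 → 5595 is ×1.8902, so the height becomes 1409.52 × 1.8902 ≈ 2664.29 px.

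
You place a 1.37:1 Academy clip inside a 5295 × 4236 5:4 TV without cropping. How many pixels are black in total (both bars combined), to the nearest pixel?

1964638 pixels

1.37:1 Academy is wider than 5:4, so it spans the full width.
That makes the image 3864.9635 px tall (5295 / 1.370).
Black = 4236 − 3864.9635 = 371.0365 px.
Bar area = 371.0365 × 5295 ≈ 1964638 px.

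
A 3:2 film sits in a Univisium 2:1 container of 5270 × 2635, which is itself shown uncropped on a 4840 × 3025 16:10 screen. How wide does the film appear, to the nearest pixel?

3630 px

First fit — 3:2 into 5270×2635 spans the height: 3952.50 × 2635.00.
The Univisium 2:1 canvas is width-limited in 4840×3025, giving 4840.00 × 2420.00; scale factor 0.9184.
The film scales with it: width 3952.50 × 0.9184 ≈ 3630.00.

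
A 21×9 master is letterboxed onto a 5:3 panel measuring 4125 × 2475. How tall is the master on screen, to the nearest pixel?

1768 px

21×9 is wider than 5:3, so it spans the full width.
Content height = 4125 × 9/21 ≈ 1767.86 px.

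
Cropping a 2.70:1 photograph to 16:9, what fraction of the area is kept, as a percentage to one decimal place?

The height stays; only width is cut (since 16:9 is narrower than 2.70:1).
Area ratio = (1.778)/(2.700) = 65.84% retained.

65.8%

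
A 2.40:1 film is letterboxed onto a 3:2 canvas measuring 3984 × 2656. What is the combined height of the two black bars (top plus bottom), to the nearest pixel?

2.40:1 (2.400) > 3:2 (1.500), so the film fills the width.
Content height = 3984 / 2.400 ≈ 1660.00 px.
Black = 2656 − 1660.00 = 996.00 px.

996 px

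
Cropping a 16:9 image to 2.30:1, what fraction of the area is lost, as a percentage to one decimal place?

22.7%

Going from 16:9 to 2.30:1 means cutting height while keeping width.
(1.778)/(2.300) ≈ 0.773 of the area survives, leaving 22.71% discarded.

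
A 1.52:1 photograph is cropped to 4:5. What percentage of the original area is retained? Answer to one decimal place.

Going from 1.52:1 to 4:5 means cutting width while keeping height.
Area ratio = (0.800)/(1.520) = 52.63% retained.

52.6%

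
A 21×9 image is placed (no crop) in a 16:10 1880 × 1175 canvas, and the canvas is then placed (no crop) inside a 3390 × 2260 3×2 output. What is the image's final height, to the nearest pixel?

1453 px

Inside the 1880×1175 canvas the image is width-limited at 1880.00 × 805.71.
16:10 in 3390×2260: fills the width, so the intermediate becomes 3390.00 × 2118.75 — a scale of ×1.8032.
Applying the same ×1.8032: 805.71 → 1452.86.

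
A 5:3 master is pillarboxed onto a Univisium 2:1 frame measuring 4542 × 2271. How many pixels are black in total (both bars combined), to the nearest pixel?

5:3 (1.667) < Univisium 2:1 (2.000), so the master fills the height.
That makes the image 3785.0000 px wide (2271 × 5/3).
4542 − 3785.0000 = 757.0000 px of bars.
Across the 2271-px span: 757.0000 × 2271 ≈ 1719147 px.

1719147 pixels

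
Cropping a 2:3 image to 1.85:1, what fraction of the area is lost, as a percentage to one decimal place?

The width stays; only height is cut (since 1.85:1 is wider than 2:3).
Fraction kept = (0.667)/(1.850) ≈ 36.04%, so 63.96% is lost.

64.0%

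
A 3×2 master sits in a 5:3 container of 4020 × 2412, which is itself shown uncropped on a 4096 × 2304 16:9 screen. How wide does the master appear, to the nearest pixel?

3×2 in 4020×2412: fills the height, so the master is 3618.00 × 2412.00.
Second fit — the 5:3 canvas into 4096×2304 spans the height: 3840.00 × 2304.00 (×0.9552 from 4020×2412).
Applying the same ×0.9552: 3618.00 → 3456.00.

3456 px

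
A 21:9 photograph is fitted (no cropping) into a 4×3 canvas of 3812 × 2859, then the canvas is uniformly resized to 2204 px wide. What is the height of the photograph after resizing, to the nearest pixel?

In the 3812×2859 frame the photograph fills the width: height = 3812 × 9/21 ≈ 1633.71 px.
Resizing to 2204 px wide multiplies everything by 0.5782: 1633.71 → 944.57 px.

945 px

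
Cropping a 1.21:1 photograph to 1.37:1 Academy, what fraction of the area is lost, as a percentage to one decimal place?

11.7%

1.37:1 Academy is wider than 1.21:1, so the crop keeps the full width and trims the height.
Area ratio = (1.210)/(1.370) = 88.32%; the remaining 11.68% is cropped out.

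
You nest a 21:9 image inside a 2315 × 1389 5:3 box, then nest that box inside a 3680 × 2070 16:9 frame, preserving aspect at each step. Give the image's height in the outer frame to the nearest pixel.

1479 px

Inside the 2315×1389 canvas the image is width-limited at 2315.00 × 992.14.
5:3 in 3680×2070: fills the height, so the intermediate becomes 3450.00 × 2070.00 — a scale of ×1.4903.
Applying the same ×1.4903: 992.14 → 1478.57.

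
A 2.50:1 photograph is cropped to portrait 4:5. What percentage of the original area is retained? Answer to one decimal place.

portrait 4:5 is narrower than 2.50:1, so the crop keeps the full height and trims the width.
Fraction kept = (0.800)/(2.500) ≈ 32.00%.

32.0%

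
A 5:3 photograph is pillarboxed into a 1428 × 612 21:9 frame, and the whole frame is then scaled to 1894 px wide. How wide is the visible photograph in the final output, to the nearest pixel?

At 1428×612 the photograph is height-limited, so width = 612 × 5/3 ≈ 1020.00 px.
The frame scales by 1894/1428 = 1.3263; 1020.00 × 1.3263 ≈ 1352.86 px.

1353 px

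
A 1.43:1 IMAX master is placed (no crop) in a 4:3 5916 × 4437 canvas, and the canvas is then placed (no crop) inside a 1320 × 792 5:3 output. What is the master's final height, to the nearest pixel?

Inside the 5916×4437 canvas the master is width-limited at 5916.00 × 4137.06.
Second fit — the 4:3 canvas into 1320×792 spans the height: 1056.00 × 792.00 (×0.1785 from 5916×4437).
So the master's height is 4137.06 × 0.1785 ≈ 738.46.

738 px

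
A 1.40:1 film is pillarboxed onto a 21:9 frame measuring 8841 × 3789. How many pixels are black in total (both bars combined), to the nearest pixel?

13399420 pixels

Since 1.400 < 2.333, the film is height-limited.
The film is 3789 × 1.400 ≈ 5304.6000 px wide.
8841 − 5304.6000 = 3536.4000 px of bars.
Bar area = 3536.4000 × 3789 ≈ 13399420 px.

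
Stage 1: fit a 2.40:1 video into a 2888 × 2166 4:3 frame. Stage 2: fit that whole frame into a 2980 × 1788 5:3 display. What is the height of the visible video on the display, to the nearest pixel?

993 px

2.40:1 in 2888×2166: fills the width, so the video is 2888.00 × 1203.33.
Second fit — the 4:3 canvas into 2980×1788 spans the height: 2384.00 × 1788.00 (×0.8255 from 2888×2166).
So the video's height is 1203.33 × 0.8255 ≈ 993.33.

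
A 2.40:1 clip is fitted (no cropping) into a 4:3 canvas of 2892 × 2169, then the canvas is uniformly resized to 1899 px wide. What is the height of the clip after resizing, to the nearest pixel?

Fitted into 2892×2169, the clip spans the width; its height is 2892 / 2.400 ≈ 1205.00 px.
Resizing to 1899 px wide multiplies everything by 0.6566: 1205.00 → 791.25 px.

791 px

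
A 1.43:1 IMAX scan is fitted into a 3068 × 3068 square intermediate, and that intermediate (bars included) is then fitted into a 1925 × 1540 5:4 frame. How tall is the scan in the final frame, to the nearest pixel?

1.43:1 IMAX in 3068×3068: fills the width, so the scan is 3068.00 × 2145.45.
square in 1925×1540: fills the height, so the intermediate becomes 1540.00 × 1540.00 — a scale of ×0.5020.
The scan scales with it: height 2145.45 × 0.5020 ≈ 1076.92.

1077 px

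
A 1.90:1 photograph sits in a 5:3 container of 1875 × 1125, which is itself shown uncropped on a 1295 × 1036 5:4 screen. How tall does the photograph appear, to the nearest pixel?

Inside the 1875×1125 canvas the photograph is width-limited at 1875.00 × 986.84.
5:3 in 1295×1036: fills the width, so the intermediate becomes 1295.00 × 777.00 — a scale of ×0.6907.
The photograph scales with it: height 986.84 × 0.6907 ≈ 681.58.

682 px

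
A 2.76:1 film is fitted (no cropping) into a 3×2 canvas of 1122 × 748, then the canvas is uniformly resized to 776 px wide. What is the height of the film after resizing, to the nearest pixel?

281 px

Fitted into 1122×748, the film spans the width; its height is 1122 / 2.760 ≈ 406.52 px.
Scaling 1122 → 776 is ×0.6916, so the height becomes 406.52 × 0.6916 ≈ 281.16 px.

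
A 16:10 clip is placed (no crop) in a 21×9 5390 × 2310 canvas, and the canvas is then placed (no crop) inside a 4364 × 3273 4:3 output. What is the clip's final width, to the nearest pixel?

2992 px

16:10 in 5390×2310: fills the height, so the clip is 3696.00 × 2310.00.
Second fit — the 21×9 canvas into 4364×3273 spans the width: 4364.00 × 1870.29 (×0.8096 from 5390×2310).
Applying the same ×0.8096: 3696.00 → 2992.46.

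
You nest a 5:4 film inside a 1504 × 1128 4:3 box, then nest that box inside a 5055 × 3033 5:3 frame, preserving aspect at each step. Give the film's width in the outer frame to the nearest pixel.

3791 px

First fit — 5:4 into 1504×1128 spans the height: 1410.00 × 1128.00.
The 4:3 canvas is height-limited in 5055×3033, giving 4044.00 × 3033.00; scale factor 2.6888.
So the film's width is 1410.00 × 2.6888 ≈ 3791.25.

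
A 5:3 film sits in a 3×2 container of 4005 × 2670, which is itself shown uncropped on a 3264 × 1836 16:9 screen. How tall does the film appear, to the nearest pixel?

5:3 in 4005×2670: fills the width, so the film is 4005.00 × 2403.00.
Second fit — the 3×2 canvas into 3264×1836 spans the height: 2754.00 × 1836.00 (×0.6876 from 4005×2670).
The film scales with it: height 2403.00 × 0.6876 ≈ 1652.40.

1652 px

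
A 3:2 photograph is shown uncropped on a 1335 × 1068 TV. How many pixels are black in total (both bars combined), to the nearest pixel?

237630 pixels

3:2 is wider than 5:4, so it spans the full width.
The photograph is 1335 × 2/3 ≈ 890.0000 px tall.
Black = 1068 − 890.0000 = 178.0000 px.
That's 178.0000 × 1335 ≈ 237630 black pixels.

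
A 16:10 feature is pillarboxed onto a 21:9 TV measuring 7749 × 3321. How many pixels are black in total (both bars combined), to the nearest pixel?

Since 1.600 < 2.333, the feature is height-limited.
Content width = 3321 × 16/10 ≈ 5313.6000 px.
Leftover width: 7749 − 5313.6000 = 2435.4000 px.
Bar area = 2435.4000 × 3321 ≈ 8087963 px.

8087963 pixels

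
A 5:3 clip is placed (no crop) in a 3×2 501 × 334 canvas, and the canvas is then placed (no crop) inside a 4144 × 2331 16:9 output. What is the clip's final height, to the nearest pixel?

5:3 in 501×334: fills the width, so the clip is 501.00 × 300.60.
3×2 in 4144×2331: fills the height, so the intermediate becomes 3496.50 × 2331.00 — a scale of ×6.9790.
The clip scales with it: height 300.60 × 6.9790 ≈ 2097.90.

2098 px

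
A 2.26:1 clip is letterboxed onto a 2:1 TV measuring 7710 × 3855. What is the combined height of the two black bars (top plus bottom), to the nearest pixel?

2.26:1 is wider than 2:1, so it spans the full width.
That makes the image 3411.50 px tall (7710 / 2.260).
Leftover height: 3855 − 3411.50 = 443.50 px.

443 px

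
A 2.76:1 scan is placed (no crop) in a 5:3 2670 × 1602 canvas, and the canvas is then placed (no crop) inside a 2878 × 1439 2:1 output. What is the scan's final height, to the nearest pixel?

869 px

Inside the 2670×1602 canvas the scan is width-limited at 2670.00 × 967.39.
The 5:3 canvas is height-limited in 2878×1439, giving 2398.33 × 1439.00; scale factor 0.8983.
The scan scales with it: height 967.39 × 0.8983 ≈ 868.96.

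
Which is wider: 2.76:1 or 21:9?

2.76 and 21:9 = 2.333; 2.76 > 2.333.

2.76:1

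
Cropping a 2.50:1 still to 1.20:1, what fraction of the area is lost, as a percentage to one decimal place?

52.0%

Going from 2.50:1 to 1.20:1 means cutting width while keeping height.
Area ratio = (1.200)/(2.500) = 48.00%; the remaining 52.00% is cropped out.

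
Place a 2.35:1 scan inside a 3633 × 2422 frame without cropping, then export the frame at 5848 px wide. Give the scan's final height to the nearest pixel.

2489 px

In the 3633×2422 frame the scan fills the width: height = 3633 / 2.350 ≈ 1545.96 px.
Scaling 3633 → 5848 is ×1.6097, so the height becomes 1545.96 × 1.6097 ≈ 2488.51 px.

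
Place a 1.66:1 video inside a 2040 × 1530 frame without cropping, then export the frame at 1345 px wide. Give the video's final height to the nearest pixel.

810 px

Fitted into 2040×1530, the video spans the width; its height is 2040 / 1.660 ≈ 1228.92 px.
Scaling 2040 → 1345 is ×0.6593, so the height becomes 1228.92 × 0.6593 ≈ 810.24 px.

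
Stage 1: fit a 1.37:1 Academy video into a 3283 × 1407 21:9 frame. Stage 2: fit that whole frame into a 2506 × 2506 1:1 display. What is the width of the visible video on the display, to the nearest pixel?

1471 px

First fit — 1.37:1 Academy into 3283×1407 spans the height: 1927.59 × 1407.00.
Second fit — the 21:9 canvas into 2506×2506 spans the width: 2506.00 × 1074.00 (×0.7633 from 3283×1407).
The video scales with it: width 1927.59 × 0.7633 ≈ 1471.38.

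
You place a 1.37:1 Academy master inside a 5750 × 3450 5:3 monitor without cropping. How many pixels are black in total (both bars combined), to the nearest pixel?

3531075 pixels

1.37:1 Academy (1.370) < 5:3 (1.667), so the master fills the height.
The master is 3450 × 1.370 ≈ 4726.5000 px wide.
5750 − 4726.5000 = 1023.5000 px of bars.
Across the 3450-px span: 1023.5000 × 3450 ≈ 3531075 px.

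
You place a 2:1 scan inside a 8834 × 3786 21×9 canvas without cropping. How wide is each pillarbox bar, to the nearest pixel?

Since 2.000 < 2.333, the scan is height-limited.
The scan is 3786 × 2/1 ≈ 7572.00 px wide.
Black = 8834 − 7572.00 = 1262.00 px, or 631.00 per bar.

631 px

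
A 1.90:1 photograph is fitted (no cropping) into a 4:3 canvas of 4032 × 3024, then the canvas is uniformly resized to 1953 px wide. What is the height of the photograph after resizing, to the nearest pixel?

In the 4032×3024 frame the photograph fills the width: height = 4032 / 1.900 ≈ 2122.11 px.
Scaling 4032 → 1953 is ×0.4844, so the height becomes 2122.11 × 0.4844 ≈ 1027.89 px.

1028 px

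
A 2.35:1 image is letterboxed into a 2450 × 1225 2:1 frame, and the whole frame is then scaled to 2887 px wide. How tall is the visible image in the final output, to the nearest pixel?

1229 px

Fitted into 2450×1225, the image spans the width; its height is 2450 / 2.350 ≈ 1042.55 px.
Resizing to 2887 px wide multiplies everything by 1.1784: 1042.55 → 1228.51 px.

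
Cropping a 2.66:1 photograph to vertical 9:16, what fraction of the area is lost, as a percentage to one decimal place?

78.9%

vertical 9:16 is narrower than 2.66:1, so the crop keeps the full height and trims the width.
Area ratio = (0.562)/(2.660) = 21.15%; the remaining 78.85% is cropped out.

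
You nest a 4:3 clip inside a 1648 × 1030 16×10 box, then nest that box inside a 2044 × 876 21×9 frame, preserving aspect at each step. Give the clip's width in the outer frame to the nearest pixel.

4:3 in 1648×1030: fills the height, so the clip is 1373.33 × 1030.00.
Second fit — the 16×10 canvas into 2044×876 spans the height: 1401.60 × 876.00 (×0.8505 from 1648×1030).
So the clip's width is 1373.33 × 0.8505 ≈ 1168.00.

1168 px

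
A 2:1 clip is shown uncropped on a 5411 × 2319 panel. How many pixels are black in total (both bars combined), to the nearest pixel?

2:1 (2.000) < 21:9 (2.333), so the clip fills the height.
The clip is 2319 × 2/1 ≈ 4638.0000 px wide.
Black = 5411 − 4638.0000 = 773.0000 px.
Across the 2319-px span: 773.0000 × 2319 ≈ 1792587 px.

1792587 pixels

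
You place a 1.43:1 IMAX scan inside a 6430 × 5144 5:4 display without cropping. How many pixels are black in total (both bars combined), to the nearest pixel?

4163403 pixels

Since 1.430 > 1.250, the scan is width-limited.
That makes the image 4496.5035 px tall (6430 / 1.430).
Black = 5144 − 4496.5035 = 647.4965 px.
That's 647.4965 × 6430 ≈ 4163403 black pixels.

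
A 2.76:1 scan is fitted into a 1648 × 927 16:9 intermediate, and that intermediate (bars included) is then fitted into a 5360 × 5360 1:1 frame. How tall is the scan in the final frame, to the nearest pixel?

First fit — 2.76:1 into 1648×927 spans the width: 1648.00 × 597.10.
16:9 in 5360×5360: fills the width, so the intermediate becomes 5360.00 × 3015.00 — a scale of ×3.2524.
Applying the same ×3.2524: 597.10 → 1942.03.

1942 px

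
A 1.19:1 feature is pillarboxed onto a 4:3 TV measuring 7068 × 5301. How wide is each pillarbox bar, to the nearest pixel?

380 px

1.19:1 is narrower than 4:3, so it spans the full height.
Content width = 5301 × 1.190 ≈ 6308.19 px.
7068 − 6308.19 = 759.81 px of bars (379.90 each).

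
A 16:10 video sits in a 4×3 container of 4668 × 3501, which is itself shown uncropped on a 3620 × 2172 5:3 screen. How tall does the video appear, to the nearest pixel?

First fit — 16:10 into 4668×3501 spans the width: 4668.00 × 2917.50.
4×3 in 3620×2172: fills the height, so the intermediate becomes 2896.00 × 2172.00 — a scale of ×0.6204.
So the video's height is 2917.50 × 0.6204 ≈ 1810.00.

1810 px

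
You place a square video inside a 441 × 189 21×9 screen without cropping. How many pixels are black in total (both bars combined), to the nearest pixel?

square is narrower than 21×9, so it spans the full height.
Content width = 189 × 1/1 ≈ 189.0000 px.
Leftover width: 441 − 189.0000 = 252.0000 px.
Across the 189-px span: 252.0000 × 189 ≈ 47628 px.

47628 pixels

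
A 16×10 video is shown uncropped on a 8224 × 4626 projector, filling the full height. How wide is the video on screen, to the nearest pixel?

7402 px

That makes the image 7401.60 px wide (4626 × 16/10).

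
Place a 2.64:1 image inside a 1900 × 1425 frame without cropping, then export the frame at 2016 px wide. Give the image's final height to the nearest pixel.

Fitted into 1900×1425, the image spans the width; its height is 1900 / 2.640 ≈ 719.70 px.
The frame scales by 2016/1900 = 1.0611; 719.70 × 1.0611 ≈ 763.64 px.

764 px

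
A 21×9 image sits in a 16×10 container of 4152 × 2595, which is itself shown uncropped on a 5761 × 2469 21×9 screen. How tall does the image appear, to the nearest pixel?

1693 px

Inside the 4152×2595 canvas the image is width-limited at 4152.00 × 1779.43.
Second fit — the 16×10 canvas into 5761×2469 spans the height: 3950.40 × 2469.00 (×0.9514 from 4152×2595).
Applying the same ×0.9514: 1779.43 → 1693.03.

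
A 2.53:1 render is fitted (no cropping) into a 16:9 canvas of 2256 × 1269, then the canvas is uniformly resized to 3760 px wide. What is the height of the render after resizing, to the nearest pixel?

At 2256×1269 the render is width-limited, so height = 2256 / 2.530 ≈ 891.70 px.
The frame scales by 3760/2256 = 1.6667; 891.70 × 1.6667 ≈ 1486.17 px.

1486 px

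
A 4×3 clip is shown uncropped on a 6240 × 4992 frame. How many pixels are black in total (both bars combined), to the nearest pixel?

1946880 pixels

Since 1.333 > 1.250, the clip is width-limited.
The clip is 6240 × 3/4 ≈ 4680.0000 px tall.
4992 − 4680.0000 = 312.0000 px of bars.
Bar area = 312.0000 × 6240 ≈ 1946880 px.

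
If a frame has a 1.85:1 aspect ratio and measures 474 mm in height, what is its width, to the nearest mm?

Width = 474 × 1.850 = 876.90.

877 mm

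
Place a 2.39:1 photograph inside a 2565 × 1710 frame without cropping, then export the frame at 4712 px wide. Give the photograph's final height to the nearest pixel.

Fitted into 2565×1710, the photograph spans the width; its height is 2565 / 2.390 ≈ 1073.22 px.
Scaling 2565 → 4712 is ×1.8370, so the height becomes 1073.22 × 1.8370 ≈ 1971.55 px.

1972 px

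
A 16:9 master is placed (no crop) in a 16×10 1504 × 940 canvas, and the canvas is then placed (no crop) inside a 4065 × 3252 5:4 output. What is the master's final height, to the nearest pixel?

2287 px

Inside the 1504×940 canvas the master is width-limited at 1504.00 × 846.00.
16×10 in 4065×3252: fills the width, so the intermediate becomes 4065.00 × 2540.62 — a scale of ×2.7028.
So the master's height is 846.00 × 2.7028 ≈ 2286.56.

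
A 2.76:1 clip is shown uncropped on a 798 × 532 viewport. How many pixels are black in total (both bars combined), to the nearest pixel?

193810 pixels

Since 2.760 > 1.500, the clip is width-limited.
Content height = 798 / 2.760 ≈ 289.1304 px.
Leftover height: 532 − 289.1304 = 242.8696 px.
Bar area = 242.8696 × 798 ≈ 193810 px.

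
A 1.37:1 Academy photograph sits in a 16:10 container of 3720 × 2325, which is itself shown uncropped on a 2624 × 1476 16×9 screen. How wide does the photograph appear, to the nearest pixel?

1.37:1 Academy in 3720×2325: fills the height, so the photograph is 3185.25 × 2325.00.
The 16:10 canvas is height-limited in 2624×1476, giving 2361.60 × 1476.00; scale factor 0.6348.
Applying the same ×0.6348: 3185.25 → 2022.12.

2022 px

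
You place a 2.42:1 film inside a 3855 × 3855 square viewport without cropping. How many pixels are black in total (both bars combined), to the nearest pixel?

8720106 pixels

2.42:1 is wider than square, so it spans the full width.
Content height = 3855 / 2.420 ≈ 1592.9752 px.
Leftover height: 3855 − 1592.9752 = 2262.0248 px.
Across the 3855-px span: 2262.0248 × 3855 ≈ 8720106 px.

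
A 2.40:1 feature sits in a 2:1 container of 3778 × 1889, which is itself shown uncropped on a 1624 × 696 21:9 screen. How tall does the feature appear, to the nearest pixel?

2.40:1 in 3778×1889: fills the width, so the feature is 3778.00 × 1574.17.
2:1 in 1624×696: fills the height, so the intermediate becomes 1392.00 × 696.00 — a scale of ×0.3684.
Applying the same ×0.3684: 1574.17 → 580.00.

580 px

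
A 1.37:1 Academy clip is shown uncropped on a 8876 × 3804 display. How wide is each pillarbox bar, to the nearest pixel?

1832 px

1.37:1 Academy (1.370) < 21:9 (2.333), so the clip fills the height.
The clip is 3804 × 1.370 ≈ 5211.48 px wide.
Black = 8876 − 5211.48 = 3664.52 px, or 1832.26 per bar.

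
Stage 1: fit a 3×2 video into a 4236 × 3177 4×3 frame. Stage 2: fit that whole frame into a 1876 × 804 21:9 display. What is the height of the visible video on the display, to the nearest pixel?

715 px

3×2 in 4236×3177: fills the width, so the video is 4236.00 × 2824.00.
The 4×3 canvas is height-limited in 1876×804, giving 1072.00 × 804.00; scale factor 0.2531.
The video scales with it: height 2824.00 × 0.2531 ≈ 714.67.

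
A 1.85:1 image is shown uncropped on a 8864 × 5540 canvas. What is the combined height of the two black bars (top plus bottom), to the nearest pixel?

749 px

1.85:1 (1.850) > 16×10 (1.600), so the image fills the width.
Content height = 8864 / 1.850 ≈ 4791.35 px.
Black = 5540 − 4791.35 = 748.65 px.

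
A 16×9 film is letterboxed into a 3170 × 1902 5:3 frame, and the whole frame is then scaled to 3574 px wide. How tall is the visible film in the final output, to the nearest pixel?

2010 px

In the 3170×1902 frame the film fills the width: height = 3170 × 9/16 ≈ 1783.12 px.
The frame scales by 3574/3170 = 1.1274; 1783.12 × 1.1274 ≈ 2010.38 px.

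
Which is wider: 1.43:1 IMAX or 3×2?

3×2

1.43 and 3×2 = 1.5; 1.5 > 1.43.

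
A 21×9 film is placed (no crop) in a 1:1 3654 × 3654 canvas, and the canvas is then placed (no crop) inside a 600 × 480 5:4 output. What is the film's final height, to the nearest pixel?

206 px

21×9 in 3654×3654: fills the width, so the film is 3654.00 × 1566.00.
1:1 in 600×480: fills the height, so the intermediate becomes 480.00 × 480.00 — a scale of ×0.1314.
Applying the same ×0.1314: 1566.00 → 205.71.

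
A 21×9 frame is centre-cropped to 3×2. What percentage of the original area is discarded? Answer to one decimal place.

3×2 is narrower than 21×9, so the crop keeps the full height and trims the width.
(1.500)/(2.333) ≈ 0.643 of the area survives, leaving 35.71% discarded.

35.7%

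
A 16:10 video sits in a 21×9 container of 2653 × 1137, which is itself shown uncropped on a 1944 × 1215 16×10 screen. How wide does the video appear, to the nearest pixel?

1333 px

First fit — 16:10 into 2653×1137 spans the height: 1819.20 × 1137.00.
21×9 in 1944×1215: fills the width, so the intermediate becomes 1944.00 × 833.14 — a scale of ×0.7328.
The video scales with it: width 1819.20 × 0.7328 ≈ 1333.03.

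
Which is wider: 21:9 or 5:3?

21:9 = 2.333 and 5:3 = 1.667; 2.333 > 1.667.

21:9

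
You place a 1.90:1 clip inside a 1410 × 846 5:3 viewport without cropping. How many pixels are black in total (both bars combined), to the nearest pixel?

1.90:1 (1.900) > 5:3 (1.667), so the clip fills the width.
That makes the image 742.1053 px tall (1410 / 1.900).
Black = 846 − 742.1053 = 103.8947 px.
That's 103.8947 × 1410 ≈ 146492 black pixels.

146492 pixels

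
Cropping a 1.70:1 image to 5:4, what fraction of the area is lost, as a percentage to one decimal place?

26.5%

5:4 is narrower than 1.70:1, so the crop keeps the full height and trims the width.
(1.250)/(1.700) ≈ 0.735 of the area survives, leaving 26.47% discarded.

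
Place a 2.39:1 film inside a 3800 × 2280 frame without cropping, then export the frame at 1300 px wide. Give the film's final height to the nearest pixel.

Fitted into 3800×2280, the film spans the width; its height is 3800 / 2.390 ≈ 1589.96 px.
Resizing to 1300 px wide multiplies everything by 0.3421: 1589.96 → 543.93 px.

544 px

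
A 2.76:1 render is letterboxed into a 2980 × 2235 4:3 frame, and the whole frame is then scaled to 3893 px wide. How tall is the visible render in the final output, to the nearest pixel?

1411 px

Fitted into 2980×2235, the render spans the width; its height is 2980 / 2.760 ≈ 1079.71 px.
Resizing to 3893 px wide multiplies everything by 1.3064: 1079.71 → 1410.51 px.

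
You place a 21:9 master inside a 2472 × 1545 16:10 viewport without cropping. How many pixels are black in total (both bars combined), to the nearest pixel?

1200333 pixels

21:9 (2.333) > 16:10 (1.600), so the master fills the width.
The master is 2472 × 9/21 ≈ 1059.4286 px tall.
Leftover height: 1545 − 1059.4286 = 485.5714 px.
That's 485.5714 × 2472 ≈ 1200333 black pixels.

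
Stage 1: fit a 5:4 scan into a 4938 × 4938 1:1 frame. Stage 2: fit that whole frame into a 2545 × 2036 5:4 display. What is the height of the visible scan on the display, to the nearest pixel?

Inside the 4938×4938 canvas the scan is width-limited at 4938.00 × 3950.40.
Second fit — the 1:1 canvas into 2545×2036 spans the height: 2036.00 × 2036.00 (×0.4123 from 4938×4938).
Applying the same ×0.4123: 3950.40 → 1628.80.

1629 px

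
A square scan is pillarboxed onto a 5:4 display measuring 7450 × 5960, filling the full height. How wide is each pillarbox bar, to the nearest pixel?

Content width = 5960 × 1/1 ≈ 5960.00 px.
Leftover width: 7450 − 5960.00 = 1490.00 px → 745.00 each side.

745 px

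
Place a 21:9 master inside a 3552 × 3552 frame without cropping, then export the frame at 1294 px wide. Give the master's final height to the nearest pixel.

At 3552×3552 the master is width-limited, so height = 3552 × 9/21 ≈ 1522.29 px.
Scaling 3552 → 1294 is ×0.3643, so the height becomes 1522.29 × 0.3643 ≈ 554.57 px.

555 px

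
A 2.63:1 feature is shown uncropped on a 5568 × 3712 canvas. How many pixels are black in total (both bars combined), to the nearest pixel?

2.63:1 is wider than 3:2, so it spans the full width.
The feature is 5568 / 2.630 ≈ 2117.1103 px tall.
3712 − 2117.1103 = 1594.8897 px of bars.
That's 1594.8897 × 5568 ≈ 8880346 black pixels.

8880346 pixels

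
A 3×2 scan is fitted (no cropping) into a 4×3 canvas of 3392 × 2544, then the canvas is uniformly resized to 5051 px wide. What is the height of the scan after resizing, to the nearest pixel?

In the 3392×2544 frame the scan fills the width: height = 3392 × 2/3 ≈ 2261.33 px.
The frame scales by 5051/3392 = 1.4891; 2261.33 × 1.4891 ≈ 3367.33 px.

3367 px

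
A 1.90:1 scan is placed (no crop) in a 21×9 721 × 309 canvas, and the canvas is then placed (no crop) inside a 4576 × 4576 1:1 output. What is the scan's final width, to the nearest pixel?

First fit — 1.90:1 into 721×309 spans the height: 587.10 × 309.00.
Second fit — the 21×9 canvas into 4576×4576 spans the width: 4576.00 × 1961.14 (×6.3467 from 721×309).
So the scan's width is 587.10 × 6.3467 ≈ 3726.17.

3726 px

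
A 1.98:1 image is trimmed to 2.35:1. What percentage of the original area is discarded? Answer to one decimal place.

15.7%

Going from 1.98:1 to 2.35:1 means cutting height while keeping width.
Area ratio = (1.980)/(2.350) = 84.26%; the remaining 15.74% is cropped out.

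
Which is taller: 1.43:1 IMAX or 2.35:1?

1.43:1 IMAX

1.43 and 2.35; 2.35 > 1.43. The smaller width-to-height ratio is the taller frame.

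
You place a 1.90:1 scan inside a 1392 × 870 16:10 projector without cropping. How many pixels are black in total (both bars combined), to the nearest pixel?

1.90:1 is wider than 16:10, so it spans the full width.
That makes the image 732.6316 px tall (1392 / 1.900).
Leftover height: 870 − 732.6316 = 137.3684 px.
Across the 1392-px span: 137.3684 × 1392 ≈ 191217 px.

191217 pixels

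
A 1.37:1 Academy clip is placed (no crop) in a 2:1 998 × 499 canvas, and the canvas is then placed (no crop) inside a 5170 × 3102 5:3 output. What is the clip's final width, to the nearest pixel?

First fit — 1.37:1 Academy into 998×499 spans the height: 683.63 × 499.00.
Second fit — the 2:1 canvas into 5170×3102 spans the width: 5170.00 × 2585.00 (×5.1804 from 998×499).
So the clip's width is 683.63 × 5.1804 ≈ 3541.45.

3541 px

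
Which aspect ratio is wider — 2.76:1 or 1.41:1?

2.76 and 1.41; 2.76 > 1.41.

2.76:1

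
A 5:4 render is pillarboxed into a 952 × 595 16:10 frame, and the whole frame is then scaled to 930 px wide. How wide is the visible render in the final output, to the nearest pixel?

In the 952×595 frame the render fills the height: width = 595 × 5/4 ≈ 743.75 px.
Resizing to 930 px wide multiplies everything by 0.9769: 743.75 → 726.56 px.

727 px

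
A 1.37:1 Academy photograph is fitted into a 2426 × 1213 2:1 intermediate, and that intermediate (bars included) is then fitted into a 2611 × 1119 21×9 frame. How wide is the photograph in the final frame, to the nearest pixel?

1.37:1 Academy in 2426×1213: fills the height, so the photograph is 1661.81 × 1213.00.
2:1 in 2611×1119: fills the height, so the intermediate becomes 2238.00 × 1119.00 — a scale of ×0.9225.
Applying the same ×0.9225: 1661.81 → 1533.03.

1533 px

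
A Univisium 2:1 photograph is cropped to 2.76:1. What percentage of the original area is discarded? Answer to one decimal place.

27.5%

The width stays; only height is cut (since 2.76:1 is wider than Univisium 2:1).
Fraction kept = (2.000)/(2.760) ≈ 72.46%, so 27.54% is lost.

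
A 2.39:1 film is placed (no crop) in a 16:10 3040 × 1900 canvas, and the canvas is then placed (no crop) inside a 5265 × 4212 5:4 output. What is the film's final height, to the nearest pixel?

2203 px

2.39:1 in 3040×1900: fills the width, so the film is 3040.00 × 1271.97.
16:10 in 5265×4212: fills the width, so the intermediate becomes 5265.00 × 3290.62 — a scale of ×1.7319.
So the film's height is 1271.97 × 1.7319 ≈ 2202.93.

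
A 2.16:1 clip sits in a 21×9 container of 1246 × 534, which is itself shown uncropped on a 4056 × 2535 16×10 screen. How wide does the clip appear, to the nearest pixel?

Inside the 1246×534 canvas the clip is height-limited at 1153.44 × 534.00.
Second fit — the 21×9 canvas into 4056×2535 spans the width: 4056.00 × 1738.29 (×3.2552 from 1246×534).
Applying the same ×3.2552: 1153.44 → 3754.70.

3755 px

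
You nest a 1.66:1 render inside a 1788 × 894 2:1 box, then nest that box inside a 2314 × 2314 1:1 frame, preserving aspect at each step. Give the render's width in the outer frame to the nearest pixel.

Inside the 1788×894 canvas the render is height-limited at 1484.04 × 894.00.
Second fit — the 2:1 canvas into 2314×2314 spans the width: 2314.00 × 1157.00 (×1.2942 from 1788×894).
Applying the same ×1.2942: 1484.04 → 1920.62.

1921 px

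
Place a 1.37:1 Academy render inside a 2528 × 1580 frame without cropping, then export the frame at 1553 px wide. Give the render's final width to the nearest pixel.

At 2528×1580 the render is height-limited, so width = 1580 × 1.370 ≈ 2164.60 px.
The frame scales by 1553/2528 = 0.6143; 2164.60 × 0.6143 ≈ 1329.76 px.

1330 px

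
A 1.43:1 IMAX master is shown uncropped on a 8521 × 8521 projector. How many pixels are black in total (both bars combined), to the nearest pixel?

1.43:1 IMAX is wider than 1:1, so it spans the full width.
That makes the image 5958.7413 px tall (8521 / 1.430).
8521 − 5958.7413 = 2562.2587 px of bars.
Bar area = 2562.2587 × 8521 ≈ 21833007 px.

21833007 pixels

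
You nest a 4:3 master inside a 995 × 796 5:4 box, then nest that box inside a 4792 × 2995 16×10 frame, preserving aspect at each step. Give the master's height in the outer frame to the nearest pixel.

2808 px

First fit — 4:3 into 995×796 spans the width: 995.00 × 746.25.
5:4 in 4792×2995: fills the height, so the intermediate becomes 3743.75 × 2995.00 — a scale of ×3.7626.
So the master's height is 746.25 × 3.7626 ≈ 2807.81.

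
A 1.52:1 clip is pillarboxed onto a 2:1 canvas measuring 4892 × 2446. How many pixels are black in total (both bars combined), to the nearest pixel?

Since 1.520 < 2.000, the clip is height-limited.
That makes the image 3717.9200 px wide (2446 × 1.520).
Leftover width: 4892 − 3717.9200 = 1174.0800 px.
That's 1174.0800 × 2446 ≈ 2871800 black pixels.

2871800 pixels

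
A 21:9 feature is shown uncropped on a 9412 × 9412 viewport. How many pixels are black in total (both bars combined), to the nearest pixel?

50620425 pixels

21:9 (2.333) > 1:1 (1.000), so the feature fills the width.
Content height = 9412 × 9/21 ≈ 4033.7143 px.
Leftover height: 9412 − 4033.7143 = 5378.2857 px.
Across the 9412-px span: 5378.2857 × 9412 ≈ 50620425 px.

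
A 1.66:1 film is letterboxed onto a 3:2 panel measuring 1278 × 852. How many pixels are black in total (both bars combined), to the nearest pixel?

1.66:1 is wider than 3:2, so it spans the full width.
Content height = 1278 / 1.660 ≈ 769.8795 px.
852 − 769.8795 = 82.1205 px of bars.
Across the 1278-px span: 82.1205 × 1278 ≈ 104950 px.

104950 pixels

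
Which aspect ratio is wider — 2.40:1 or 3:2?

2.40:1

2.4 and 3:2 = 1.5; 2.4 > 1.5.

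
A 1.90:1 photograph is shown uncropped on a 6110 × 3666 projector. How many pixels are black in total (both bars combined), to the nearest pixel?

1.90:1 is wider than 5:3, so it spans the full width.
Content height = 6110 / 1.900 ≈ 3215.7895 px.
3666 − 3215.7895 = 450.2105 px of bars.
Bar area = 450.2105 × 6110 ≈ 2750786 px.

2750786 pixels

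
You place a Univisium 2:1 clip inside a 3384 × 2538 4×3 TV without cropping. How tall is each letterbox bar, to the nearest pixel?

423 px

Univisium 2:1 (2.000) > 4×3 (1.333), so the clip fills the width.
Content height = 3384 × 1/2 ≈ 1692.00 px.
2538 − 1692.00 = 846.00 px of bars (423.00 each).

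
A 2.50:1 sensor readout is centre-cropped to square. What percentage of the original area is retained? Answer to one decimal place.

40.0%

The height stays; only width is cut (since square is narrower than 2.50:1).
Fraction kept = (1.000)/(2.500) ≈ 40.00%.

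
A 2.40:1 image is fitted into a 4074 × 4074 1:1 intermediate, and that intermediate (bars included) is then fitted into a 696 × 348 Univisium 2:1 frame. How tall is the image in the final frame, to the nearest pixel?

First fit — 2.40:1 into 4074×4074 spans the width: 4074.00 × 1697.50.
1:1 in 696×348: fills the height, so the intermediate becomes 348.00 × 348.00 — a scale of ×0.0854.
Applying the same ×0.0854: 1697.50 → 145.00.

145 px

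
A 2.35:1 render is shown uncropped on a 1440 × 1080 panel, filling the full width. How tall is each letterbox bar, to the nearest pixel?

234 px

Content height = 1440 / 2.350 ≈ 612.77 px.
1080 − 612.77 = 467.23 px of bars (233.62 each).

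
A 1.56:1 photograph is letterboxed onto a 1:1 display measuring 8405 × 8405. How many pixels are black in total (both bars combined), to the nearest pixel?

25359394 pixels

Since 1.560 > 1.000, the photograph is width-limited.
That makes the image 5387.8205 px tall (8405 / 1.560).
Black = 8405 − 5387.8205 = 3017.1795 px.
Bar area = 3017.1795 × 8405 ≈ 25359394 px.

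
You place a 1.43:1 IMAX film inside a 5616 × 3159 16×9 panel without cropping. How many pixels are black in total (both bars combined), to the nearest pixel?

3470572 pixels

1.43:1 IMAX is narrower than 16×9, so it spans the full height.
The film is 3159 × 1.430 ≈ 4517.3700 px wide.
Leftover width: 5616 − 4517.3700 = 1098.6300 px.
Bar area = 1098.6300 × 3159 ≈ 3470572 px.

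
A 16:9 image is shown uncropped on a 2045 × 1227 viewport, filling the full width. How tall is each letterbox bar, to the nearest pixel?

38 px

Content height = 2045 × 9/16 ≈ 1150.31 px.
1227 − 1150.31 = 76.69 px of bars (38.34 each).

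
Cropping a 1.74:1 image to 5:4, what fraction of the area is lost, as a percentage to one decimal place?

28.2%

5:4 is narrower than 1.74:1, so the crop keeps the full height and trims the width.
Area ratio = (1.250)/(1.740) = 71.84%; the remaining 28.16% is cropped out.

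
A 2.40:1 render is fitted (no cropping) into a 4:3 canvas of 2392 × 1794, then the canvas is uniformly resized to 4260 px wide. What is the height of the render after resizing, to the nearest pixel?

Fitted into 2392×1794, the render spans the width; its height is 2392 / 2.400 ≈ 996.67 px.
Resizing to 4260 px wide multiplies everything by 1.7809: 996.67 → 1775.00 px.

1775 px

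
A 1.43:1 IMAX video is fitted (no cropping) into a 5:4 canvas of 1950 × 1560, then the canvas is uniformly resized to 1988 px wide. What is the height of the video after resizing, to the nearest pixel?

Fitted into 1950×1560, the video spans the width; its height is 1950 / 1.430 ≈ 1363.64 px.
The frame scales by 1988/1950 = 1.0195; 1363.64 × 1.0195 ≈ 1390.21 px.

1390 px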